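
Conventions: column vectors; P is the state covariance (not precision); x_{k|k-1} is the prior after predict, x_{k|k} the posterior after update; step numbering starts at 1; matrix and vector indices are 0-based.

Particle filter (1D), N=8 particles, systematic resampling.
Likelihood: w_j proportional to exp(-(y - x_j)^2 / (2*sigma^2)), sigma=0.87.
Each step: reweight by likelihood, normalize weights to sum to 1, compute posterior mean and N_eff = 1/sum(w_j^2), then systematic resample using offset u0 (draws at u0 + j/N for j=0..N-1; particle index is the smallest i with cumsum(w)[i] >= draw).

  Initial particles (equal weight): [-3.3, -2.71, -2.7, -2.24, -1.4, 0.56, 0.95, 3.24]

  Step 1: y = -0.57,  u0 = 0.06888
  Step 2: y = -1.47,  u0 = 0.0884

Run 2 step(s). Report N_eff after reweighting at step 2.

N_eff = 5.2223

step 1: w=[0.0047, 0.0314, 0.0323, 0.1025, 0.4103, 0.2782, 0.1406, 0.0000]  mean=-0.7023  Neff=3.5964  idx=[3, 4, 4, 4, 4, 5, 5, 6]
step 2: w=[0.1404, 0.2070, 0.2070, 0.2070, 0.2070, 0.0136, 0.0136, 0.0043]  mean=-1.4542  Neff=5.2223  idx=[0, 1, 1, 2, 3, 3, 4, 4]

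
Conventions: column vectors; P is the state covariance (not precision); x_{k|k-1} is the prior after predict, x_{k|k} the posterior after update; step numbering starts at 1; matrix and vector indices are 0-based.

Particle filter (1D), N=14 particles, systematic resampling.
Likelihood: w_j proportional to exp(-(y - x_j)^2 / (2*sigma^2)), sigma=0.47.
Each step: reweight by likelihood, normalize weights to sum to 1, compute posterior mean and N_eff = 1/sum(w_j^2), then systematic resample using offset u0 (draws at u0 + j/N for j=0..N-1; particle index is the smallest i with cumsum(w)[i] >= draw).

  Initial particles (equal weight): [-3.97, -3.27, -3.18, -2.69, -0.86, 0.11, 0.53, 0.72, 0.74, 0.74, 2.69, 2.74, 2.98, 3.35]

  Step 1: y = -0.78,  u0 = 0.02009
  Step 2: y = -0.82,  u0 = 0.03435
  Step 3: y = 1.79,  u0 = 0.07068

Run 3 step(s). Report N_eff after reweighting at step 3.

N_eff = 14.0000

step 1: w=[0.0000, 0.0000, 0.0000, 0.0002, 0.8284, 0.1399, 0.0173, 0.0052, 0.0045, 0.0045, 0.0000, 0.0000, 0.0000, 0.0000]  mean=-0.6781  Neff=1.4160  idx=[4, 4, 4, 4, 4, 4, 4, 4, 4, 4, 4, 4, 5, 5]
step 2: w=[0.0814, 0.0814, 0.0814, 0.0814, 0.0814, 0.0814, 0.0814, 0.0814, 0.0814, 0.0814, 0.0814, 0.0814, 0.0115, 0.0115]  mean=-0.8376  Neff=12.5316  idx=[0, 1, 2, 3, 3, 4, 5, 6, 7, 8, 9, 10, 10, 11]
step 3: w=[0.0714, 0.0714, 0.0714, 0.0714, 0.0714, 0.0714, 0.0714, 0.0714, 0.0714, 0.0714, 0.0714, 0.0714, 0.0714, 0.0714]  mean=-0.8600  Neff=14.0000  idx=[0, 1, 2, 3, 4, 5, 6, 7, 8, 9, 10, 11, 12, 13]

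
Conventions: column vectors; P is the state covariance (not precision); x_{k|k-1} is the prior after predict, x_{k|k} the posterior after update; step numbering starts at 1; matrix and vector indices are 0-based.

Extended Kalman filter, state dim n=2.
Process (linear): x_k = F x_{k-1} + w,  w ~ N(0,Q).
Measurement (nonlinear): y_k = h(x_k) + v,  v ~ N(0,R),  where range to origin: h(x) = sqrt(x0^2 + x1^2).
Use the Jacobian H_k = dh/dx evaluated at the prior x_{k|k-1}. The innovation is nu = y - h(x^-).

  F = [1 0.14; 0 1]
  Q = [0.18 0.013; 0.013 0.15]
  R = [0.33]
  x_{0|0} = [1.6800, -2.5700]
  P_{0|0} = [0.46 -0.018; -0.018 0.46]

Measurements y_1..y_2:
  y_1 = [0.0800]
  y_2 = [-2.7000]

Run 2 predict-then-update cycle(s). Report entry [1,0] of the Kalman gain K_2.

step 1: x^-=[1.3202, -2.5700]  P^-=[0.6440 0.0594; 0.0594 0.6100]  H_jac=[0.4569 -0.8895]  S=[0.8988]  K=[0.2686; -0.5735]  nu=[-2.8093]  x^+=[0.5656, -0.9589]  P^+=[0.5791 0.1978; 0.1978 0.3144]
step 2: x^-=[0.4314, -0.9589]  P^-=[0.8207 0.2549; 0.2549 0.4644]  H_jac=[0.4103 -0.9120]  S=[0.6637]  K=[0.1571; -0.4806]  nu=[-3.7515]  x^+=[-0.1580, 0.8440]  P^+=[0.8043 0.3050; 0.3050 0.3111]

K[1,0] = -0.4806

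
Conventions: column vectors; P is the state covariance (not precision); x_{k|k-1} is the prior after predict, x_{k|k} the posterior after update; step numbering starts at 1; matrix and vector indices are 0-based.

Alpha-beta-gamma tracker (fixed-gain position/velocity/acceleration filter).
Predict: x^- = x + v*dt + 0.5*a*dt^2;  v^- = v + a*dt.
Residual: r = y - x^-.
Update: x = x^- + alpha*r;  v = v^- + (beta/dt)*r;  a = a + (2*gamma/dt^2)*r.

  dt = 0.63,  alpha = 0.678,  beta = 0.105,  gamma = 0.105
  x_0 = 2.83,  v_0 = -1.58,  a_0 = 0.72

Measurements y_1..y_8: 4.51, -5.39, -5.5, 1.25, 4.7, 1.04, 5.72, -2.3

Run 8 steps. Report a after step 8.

step 1: x_pred=1.9775  r=2.5325  x^+=3.6945  v^+=-0.7043  a^+=2.0600
step 2: x_pred=3.6596  r=-9.0496  x^+=-2.4760  v^+=-0.9148  a^+=-2.7282
step 3: x_pred=-3.5938  r=-1.9062  x^+=-4.8862  v^+=-2.9513  a^+=-3.7368
step 4: x_pred=-7.4871  r=8.7371  x^+=-1.5633  v^+=-3.8493  a^+=0.8860
step 5: x_pred=-3.8126  r=8.5126  x^+=1.9590  v^+=-1.8723  a^+=5.3900
step 6: x_pred=1.8490  r=-0.8090  x^+=1.3005  v^+=1.3885  a^+=4.9619
step 7: x_pred=3.1600  r=2.5600  x^+=4.8957  v^+=4.9412  a^+=6.3165
step 8: x_pred=9.2621  r=-11.5621  x^+=1.4230  v^+=6.9936  a^+=0.1989

a_post = 0.1989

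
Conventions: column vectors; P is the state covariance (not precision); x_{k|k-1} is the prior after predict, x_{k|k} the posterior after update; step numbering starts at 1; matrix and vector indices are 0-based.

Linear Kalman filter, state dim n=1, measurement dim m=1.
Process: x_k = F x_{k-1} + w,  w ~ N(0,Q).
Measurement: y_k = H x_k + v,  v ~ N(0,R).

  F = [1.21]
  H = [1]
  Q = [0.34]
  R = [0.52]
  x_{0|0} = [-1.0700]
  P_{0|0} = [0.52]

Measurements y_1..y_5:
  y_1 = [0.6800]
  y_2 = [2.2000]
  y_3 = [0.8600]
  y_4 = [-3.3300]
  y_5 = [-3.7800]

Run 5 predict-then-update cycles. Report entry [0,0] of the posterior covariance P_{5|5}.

step 1: x^-=[-1.2947]  P^-=[1.1013]  S=[1.6213]  K=[0.6793]  nu=[1.9747]  x^+=[0.0467]  P^+=[0.3532]
step 2: x^-=[0.0565]  P^-=[0.8572]  S=[1.3772]  K=[0.6224]  nu=[2.1435]  x^+=[1.3906]  P^+=[0.3237]
step 3: x^-=[1.6827]  P^-=[0.8139]  S=[1.3339]  K=[0.6102]  nu=[-0.8227]  x^+=[1.1807]  P^+=[0.3173]
step 4: x^-=[1.4287]  P^-=[0.8045]  S=[1.3245]  K=[0.6074]  nu=[-4.7587]  x^+=[-1.4618]  P^+=[0.3159]
step 5: x^-=[-1.7688]  P^-=[0.8024]  S=[1.3224]  K=[0.6068]  nu=[-2.0112]  x^+=[-2.9892]  P^+=[0.3155]

P_post[0,0] = 0.3155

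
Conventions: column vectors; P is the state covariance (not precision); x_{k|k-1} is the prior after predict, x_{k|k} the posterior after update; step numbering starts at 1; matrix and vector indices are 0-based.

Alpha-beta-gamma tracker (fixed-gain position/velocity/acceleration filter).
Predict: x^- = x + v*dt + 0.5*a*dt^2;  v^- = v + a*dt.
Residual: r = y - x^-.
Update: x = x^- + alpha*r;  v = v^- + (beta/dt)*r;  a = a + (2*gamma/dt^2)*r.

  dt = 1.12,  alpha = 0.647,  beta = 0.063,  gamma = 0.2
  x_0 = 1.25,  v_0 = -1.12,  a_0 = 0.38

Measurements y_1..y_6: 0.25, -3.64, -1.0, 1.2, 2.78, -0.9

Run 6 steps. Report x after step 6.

x_post = 0.9478

step 1: x_pred=0.2339  r=0.0161  x^+=0.2443  v^+=-0.6935  a^+=0.3851
step 2: x_pred=-0.2908  r=-3.3492  x^+=-2.4577  v^+=-0.4505  a^+=-0.6829
step 3: x_pred=-3.3906  r=2.3906  x^+=-1.8439  v^+=-1.0809  a^+=0.0795
step 4: x_pred=-3.0046  r=4.2046  x^+=-0.2842  v^+=-0.7553  a^+=1.4202
step 5: x_pred=-0.2395  r=3.0195  x^+=1.7141  v^+=1.0052  a^+=2.3831
step 6: x_pred=4.3346  r=-5.2346  x^+=0.9478  v^+=3.3797  a^+=0.7139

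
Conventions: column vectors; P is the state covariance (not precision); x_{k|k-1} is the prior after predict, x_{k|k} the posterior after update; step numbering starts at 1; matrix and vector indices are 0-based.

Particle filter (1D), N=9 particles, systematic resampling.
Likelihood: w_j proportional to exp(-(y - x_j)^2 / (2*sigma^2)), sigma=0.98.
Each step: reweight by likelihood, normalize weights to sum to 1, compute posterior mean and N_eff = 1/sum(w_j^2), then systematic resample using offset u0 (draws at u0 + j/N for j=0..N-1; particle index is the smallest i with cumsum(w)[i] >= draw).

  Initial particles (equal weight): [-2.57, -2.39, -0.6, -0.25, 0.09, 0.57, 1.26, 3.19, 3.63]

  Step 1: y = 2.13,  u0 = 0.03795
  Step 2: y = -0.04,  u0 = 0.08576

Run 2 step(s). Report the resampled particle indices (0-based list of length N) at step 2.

resampled_idx = [0, 0, 0, 1, 1, 2, 3, 4, 4]

step 1: w=[0.0000, 0.0000, 0.0103, 0.0261, 0.0570, 0.1401, 0.3354, 0.2771, 0.1541]  mean=1.9382  Neff=4.2255  idx=[4, 5, 6, 6, 6, 7, 7, 7, 8]
step 2: w=[0.3225, 0.2680, 0.1350, 0.1350, 0.1350, 0.0014, 0.0014, 0.0014, 0.0003]  mean=0.7067  Neff=4.3384  idx=[0, 0, 0, 1, 1, 2, 3, 4, 4]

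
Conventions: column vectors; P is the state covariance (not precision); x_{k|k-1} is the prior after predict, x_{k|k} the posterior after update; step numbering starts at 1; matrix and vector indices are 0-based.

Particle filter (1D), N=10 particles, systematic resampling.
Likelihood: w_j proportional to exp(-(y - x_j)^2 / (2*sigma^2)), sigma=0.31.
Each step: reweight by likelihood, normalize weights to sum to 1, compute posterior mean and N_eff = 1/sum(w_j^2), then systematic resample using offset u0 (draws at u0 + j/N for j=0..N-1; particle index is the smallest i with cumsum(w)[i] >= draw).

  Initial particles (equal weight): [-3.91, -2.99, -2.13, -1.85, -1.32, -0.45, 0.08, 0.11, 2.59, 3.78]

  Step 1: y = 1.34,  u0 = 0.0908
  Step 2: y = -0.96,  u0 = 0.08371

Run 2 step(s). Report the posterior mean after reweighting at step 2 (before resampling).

post_mean = 0.0977

step 1: w=[0.0000, 0.0000, 0.0000, 0.0000, 0.0000, 0.0001, 0.2766, 0.4081, 0.3152, 0.0000]  mean=0.8835  Neff=2.9204  idx=[6, 6, 7, 7, 7, 7, 8, 8, 8, 8]
step 2: w=[0.2050, 0.2050, 0.1475, 0.1475, 0.1475, 0.1475, 0.0000, 0.0000, 0.0000, 0.0000]  mean=0.0977  Neff=5.8452  idx=[0, 0, 1, 1, 2, 3, 3, 4, 5, 5]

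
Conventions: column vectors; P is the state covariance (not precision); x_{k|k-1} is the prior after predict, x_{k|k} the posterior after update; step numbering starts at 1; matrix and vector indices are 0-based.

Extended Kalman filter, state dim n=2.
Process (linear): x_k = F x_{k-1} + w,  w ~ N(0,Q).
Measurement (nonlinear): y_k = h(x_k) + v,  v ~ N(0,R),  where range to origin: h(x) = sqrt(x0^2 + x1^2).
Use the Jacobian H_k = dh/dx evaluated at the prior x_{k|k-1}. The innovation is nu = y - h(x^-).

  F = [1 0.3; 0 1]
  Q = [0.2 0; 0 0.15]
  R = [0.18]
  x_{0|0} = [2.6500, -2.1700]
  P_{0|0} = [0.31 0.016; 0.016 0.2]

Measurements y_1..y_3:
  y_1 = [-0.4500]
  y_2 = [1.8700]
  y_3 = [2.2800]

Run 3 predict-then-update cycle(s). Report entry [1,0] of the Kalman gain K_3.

step 1: x^-=[1.9990, -2.1700]  P^-=[0.5376 0.0760; 0.0760 0.3500]  H_jac=[0.6775 -0.7355]  S=[0.5404]  K=[0.5706; -0.3811]  nu=[-3.4004]  x^+=[0.0587, -0.8741]  P^+=[0.3617 0.1935; 0.1935 0.2715]
step 2: x^-=[-0.2036, -0.8741]  P^-=[0.7022 0.2750; 0.2750 0.4215]  H_jac=[-0.2268 -0.9739]  S=[0.7374]  K=[-0.5791; -0.6413]  nu=[0.9725]  x^+=[-0.7667, -1.4978]  P^+=[0.4549 0.0011; 0.0011 0.1183]
step 3: x^-=[-1.2161, -1.4978]  P^-=[0.6662 0.0366; 0.0366 0.2683]  H_jac=[-0.6303 -0.7763]  S=[0.6422]  K=[-0.6981; -0.3602]  nu=[0.3507]  x^+=[-1.4609, -1.6241]  P^+=[0.3532 -0.1249; -0.1249 0.1849]

K[1,0] = -0.3602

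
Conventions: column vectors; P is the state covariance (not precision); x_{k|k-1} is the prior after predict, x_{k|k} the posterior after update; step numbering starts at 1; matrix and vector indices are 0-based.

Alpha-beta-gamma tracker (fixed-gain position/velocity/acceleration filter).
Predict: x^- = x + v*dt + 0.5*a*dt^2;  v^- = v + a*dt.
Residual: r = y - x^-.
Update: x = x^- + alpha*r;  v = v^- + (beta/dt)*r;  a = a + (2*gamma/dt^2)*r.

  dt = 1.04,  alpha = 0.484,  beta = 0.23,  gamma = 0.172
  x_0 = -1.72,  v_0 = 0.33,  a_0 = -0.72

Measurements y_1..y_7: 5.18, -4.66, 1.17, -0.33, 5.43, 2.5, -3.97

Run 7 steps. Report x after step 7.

step 1: x_pred=-1.7662  r=6.9462  x^+=1.5958  v^+=1.1174  a^+=1.4892
step 2: x_pred=3.5632  r=-8.2232  x^+=-0.4168  v^+=0.8476  a^+=-1.1262
step 3: x_pred=-0.1444  r=1.3144  x^+=0.4918  v^+=-0.0330  a^+=-0.7081
step 4: x_pred=0.0745  r=-0.4045  x^+=-0.1213  v^+=-0.8589  a^+=-0.8368
step 5: x_pred=-1.4670  r=6.8970  x^+=1.8711  v^+=-0.2038  a^+=1.3568
step 6: x_pred=2.3929  r=0.1071  x^+=2.4447  v^+=1.2309  a^+=1.3909
step 7: x_pred=4.4771  r=-8.4471  x^+=0.3887  v^+=0.8093  a^+=-1.2957

x_post = 0.3887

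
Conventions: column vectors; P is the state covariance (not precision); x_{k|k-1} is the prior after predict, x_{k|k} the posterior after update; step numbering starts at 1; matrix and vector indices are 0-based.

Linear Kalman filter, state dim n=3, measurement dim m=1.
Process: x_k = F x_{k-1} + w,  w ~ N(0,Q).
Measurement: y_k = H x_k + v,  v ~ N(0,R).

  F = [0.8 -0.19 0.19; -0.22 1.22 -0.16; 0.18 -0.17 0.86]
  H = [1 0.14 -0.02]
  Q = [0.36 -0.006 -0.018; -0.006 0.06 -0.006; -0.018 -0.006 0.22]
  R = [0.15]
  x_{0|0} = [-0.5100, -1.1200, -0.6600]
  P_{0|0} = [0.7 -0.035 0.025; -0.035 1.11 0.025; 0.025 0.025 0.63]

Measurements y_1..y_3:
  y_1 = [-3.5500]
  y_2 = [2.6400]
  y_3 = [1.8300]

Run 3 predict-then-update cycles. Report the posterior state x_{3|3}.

x_post = [2.4109, -4.4252, 1.1926]

step 1: x^-=[-0.3206, -1.1486, -0.4690]  P^-=[0.8872 -0.4390 0.2407; -0.4390 1.7729 -0.3382; 0.2407 -0.3382 0.7433]  S=[0.9417]  K=[0.8719; -0.1954; 0.1896]  nu=[-3.0780]  x^+=[-3.0041, -0.5472, -1.0525]  P^+=[0.1715 -0.2786 0.0851; -0.2786 1.7370 -0.3033; 0.0851 -0.3033 0.7094]
step 2: x^-=[-2.4993, 0.1617, -1.3529]  P^-=[0.6905 -0.8379 0.3469; -0.8379 2.9457 -0.8872; 0.3469 -0.8872 0.9325]  S=[0.6551]  K=[0.8644; -0.6224; 0.3115]  nu=[5.0896]  x^+=[1.9001, -3.0058, 0.2325]  P^+=[0.2010 -0.4854 0.1705; -0.4854 2.6919 -0.7602; 0.1705 -0.7602 0.8690]
step 3: x^-=[2.1354, -4.1224, 1.0530]  P^-=[0.8715 -1.4142 0.5944; -1.4142 4.6680 -1.6721; 0.5944 -1.6721 1.2518]  S=[0.7031]  K=[0.9410; -1.0342; 0.4769]  nu=[0.2928]  x^+=[2.4109, -4.4252, 1.1926]  P^+=[0.2489 -0.7299 0.2789; -0.7299 3.9160 -1.3253; 0.2789 -1.3253 1.0919]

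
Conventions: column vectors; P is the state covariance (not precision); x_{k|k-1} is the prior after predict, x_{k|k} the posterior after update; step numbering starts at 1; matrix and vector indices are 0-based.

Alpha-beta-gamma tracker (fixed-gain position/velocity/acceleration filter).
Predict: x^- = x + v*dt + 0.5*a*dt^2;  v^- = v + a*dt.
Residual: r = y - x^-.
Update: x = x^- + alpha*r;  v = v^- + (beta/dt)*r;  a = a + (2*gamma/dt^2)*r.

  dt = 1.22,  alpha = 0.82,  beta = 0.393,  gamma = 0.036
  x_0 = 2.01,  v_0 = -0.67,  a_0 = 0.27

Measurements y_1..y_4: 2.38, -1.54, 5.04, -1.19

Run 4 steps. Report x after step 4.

step 1: x_pred=1.3935  r=0.9865  x^+=2.2024  v^+=-0.0228  a^+=0.3177
step 2: x_pred=2.4110  r=-3.9510  x^+=-0.8288  v^+=-0.9080  a^+=0.1266
step 3: x_pred=-1.8423  r=6.8823  x^+=3.8012  v^+=1.4635  a^+=0.4595
step 4: x_pred=5.9286  r=-7.1186  x^+=0.0914  v^+=-0.2690  a^+=0.1152

x_post = 0.0914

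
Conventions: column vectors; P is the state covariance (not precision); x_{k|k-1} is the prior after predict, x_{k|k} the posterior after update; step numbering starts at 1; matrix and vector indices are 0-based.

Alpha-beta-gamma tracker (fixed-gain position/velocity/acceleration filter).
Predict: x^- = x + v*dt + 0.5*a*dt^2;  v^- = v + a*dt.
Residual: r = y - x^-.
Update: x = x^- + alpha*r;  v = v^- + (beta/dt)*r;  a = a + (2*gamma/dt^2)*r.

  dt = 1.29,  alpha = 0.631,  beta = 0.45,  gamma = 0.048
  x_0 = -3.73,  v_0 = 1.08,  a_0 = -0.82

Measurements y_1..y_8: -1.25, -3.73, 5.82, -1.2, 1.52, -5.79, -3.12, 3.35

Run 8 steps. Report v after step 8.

v_post = 1.2395

step 1: x_pred=-3.0191  r=1.7691  x^+=-1.9028  v^+=0.6393  a^+=-0.7179
step 2: x_pred=-1.6754  r=-2.0546  x^+=-2.9719  v^+=-1.0035  a^+=-0.8365
step 3: x_pred=-4.9624  r=10.7824  x^+=1.8413  v^+=1.6787  a^+=-0.2144
step 4: x_pred=3.8284  r=-5.0284  x^+=0.6555  v^+=-0.3520  a^+=-0.5045
step 5: x_pred=-0.2184  r=1.7384  x^+=0.8785  v^+=-0.3964  a^+=-0.4042
step 6: x_pred=0.0308  r=-5.8208  x^+=-3.6421  v^+=-2.9484  a^+=-0.7400
step 7: x_pred=-8.0613  r=4.9413  x^+=-4.9433  v^+=-2.1793  a^+=-0.4550
step 8: x_pred=-8.1333  r=11.4833  x^+=-0.8873  v^+=1.2395  a^+=0.2075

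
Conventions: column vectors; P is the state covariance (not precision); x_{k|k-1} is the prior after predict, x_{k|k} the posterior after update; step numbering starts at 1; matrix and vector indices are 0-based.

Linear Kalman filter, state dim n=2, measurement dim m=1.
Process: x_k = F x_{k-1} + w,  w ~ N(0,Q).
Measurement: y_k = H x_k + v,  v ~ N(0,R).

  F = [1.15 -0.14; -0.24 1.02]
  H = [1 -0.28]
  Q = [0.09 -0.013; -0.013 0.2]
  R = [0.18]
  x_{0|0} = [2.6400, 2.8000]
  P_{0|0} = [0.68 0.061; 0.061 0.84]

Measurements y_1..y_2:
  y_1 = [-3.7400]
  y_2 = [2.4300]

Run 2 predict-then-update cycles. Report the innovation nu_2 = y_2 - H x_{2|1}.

step 1: x^-=[2.6440, 2.2224]  P^-=[0.9861 -0.2470; -0.2470 1.0832]  S=[1.3894]  K=[0.7595; -0.3961]  nu=[-5.7617]  x^+=[-1.7323, 4.5046]  P^+=[0.1846 0.1710; 0.1710 0.8652]
step 2: x^-=[-2.6227, 5.0105]  P^-=[0.2960 0.0188; 0.0188 1.0271]  S=[0.5460]  K=[0.5325; -0.4923]  nu=[6.4557]  x^+=[0.8149, 1.8324]  P^+=[0.1412 0.1619; 0.1619 0.8948]

innov = [6.4557]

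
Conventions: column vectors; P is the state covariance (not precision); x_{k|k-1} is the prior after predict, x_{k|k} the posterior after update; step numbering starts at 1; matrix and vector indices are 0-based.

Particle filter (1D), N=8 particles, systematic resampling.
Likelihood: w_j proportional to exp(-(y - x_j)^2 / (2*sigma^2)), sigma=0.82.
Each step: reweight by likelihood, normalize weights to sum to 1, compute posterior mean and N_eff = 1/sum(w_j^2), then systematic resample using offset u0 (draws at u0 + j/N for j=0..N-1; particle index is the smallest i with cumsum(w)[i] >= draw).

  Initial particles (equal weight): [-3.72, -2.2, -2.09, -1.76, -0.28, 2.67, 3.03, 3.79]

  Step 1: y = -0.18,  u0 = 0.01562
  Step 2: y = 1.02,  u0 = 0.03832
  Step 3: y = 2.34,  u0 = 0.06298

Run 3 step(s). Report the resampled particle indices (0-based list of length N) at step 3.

step 1: w=[0.0001, 0.0380, 0.0524, 0.1234, 0.7839, 0.0019, 0.0004, 0.0000]  mean=-0.6239  Neff=1.5776  idx=[1, 3, 4, 4, 4, 4, 4, 4]
step 2: w=[0.0003, 0.0019, 0.1663, 0.1663, 0.1663, 0.1663, 0.1663, 0.1663]  mean=-0.2833  Neff=6.0255  idx=[2, 2, 3, 4, 5, 5, 6, 7]
step 3: w=[0.1250, 0.1250, 0.1250, 0.1250, 0.1250, 0.1250, 0.1250, 0.1250]  mean=-0.2800  Neff=8.0000  idx=[0, 1, 2, 3, 4, 5, 6, 7]

resampled_idx = [0, 1, 2, 3, 4, 5, 6, 7]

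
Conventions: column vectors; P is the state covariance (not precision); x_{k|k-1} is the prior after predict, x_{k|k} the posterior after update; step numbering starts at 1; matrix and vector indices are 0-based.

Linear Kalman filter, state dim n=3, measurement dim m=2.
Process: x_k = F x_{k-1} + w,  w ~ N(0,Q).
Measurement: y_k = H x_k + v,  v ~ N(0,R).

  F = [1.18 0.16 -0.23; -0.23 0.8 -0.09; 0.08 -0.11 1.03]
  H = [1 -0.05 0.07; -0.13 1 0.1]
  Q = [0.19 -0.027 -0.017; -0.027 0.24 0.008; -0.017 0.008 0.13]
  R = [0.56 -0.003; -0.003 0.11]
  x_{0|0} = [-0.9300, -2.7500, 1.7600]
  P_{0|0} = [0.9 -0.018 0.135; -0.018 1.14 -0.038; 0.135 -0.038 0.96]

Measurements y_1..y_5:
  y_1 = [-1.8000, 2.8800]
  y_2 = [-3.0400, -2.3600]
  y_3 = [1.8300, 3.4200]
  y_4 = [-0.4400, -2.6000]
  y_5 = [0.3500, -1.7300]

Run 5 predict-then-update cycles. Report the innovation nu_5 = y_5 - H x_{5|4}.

innov = [0.2210, -0.6089]

step 1: x^-=[-1.9422, -2.1445, 2.0409]  P^-=[1.4459 -0.1215 -0.0231; -0.1215 1.0427 -0.2641; -0.0231 -0.2641 1.1992]  S=[2.0251 -0.3762; -0.3762 1.1685]  K=[0.7090 -0.0385; 0.0736 0.9070; 0.0150 -0.1160]  nu=[-0.1079, 4.5679]  x^+=[-2.1946, 1.9905, 1.5094]  P^+=[0.4056 0.0545 -0.0810; 0.0545 0.1208 -0.1415; -0.0810 -0.1415 1.1817]
step 2: x^-=[-2.6182, 1.9613, 1.1601]  P^-=[0.8953 -0.0153 -0.3910; -0.0153 0.3453 -0.2130; -0.3910 -0.2130 1.4055]  S=[1.4113 -0.1916; -0.1916 0.4560]  K=[0.5988 -0.1230; 0.0672 0.7431; -0.2187 -0.1393]  nu=[-0.4049, -4.7777]  x^+=[-2.2732, -1.6162, 1.9143]  P^+=[0.3541 0.0532 -0.2248; 0.0532 0.1063 -0.1780; -0.2248 -0.1780 1.3408]
step 3: x^-=[-3.3813, -0.9424, 1.9677]  P^-=[0.9119 0.0138 -0.6123; 0.0138 0.3343 -0.2209; -0.6123 -0.2209 1.5583]  S=[1.3948 -0.1835; -0.1835 0.4435]  K=[0.6063 -0.1234; 0.0834 0.7346; -0.3686 -0.1198]  nu=[5.0265, 3.7261]  x^+=[-0.7934, 2.2141, -0.3314]  P^+=[0.3649 0.0633 -0.3121; 0.0633 0.1078 -0.1905; -0.3121 -0.1905 1.3787]
step 4: x^-=[-0.5057, 1.9836, -0.6484]  P^-=[0.9811 0.0281 -0.7282; 0.0281 0.3307 -0.2130; -0.7282 -0.2130 1.5869]  S=[1.4464 -0.1877; -0.1877 0.4422]  K=[0.6260 -0.1238; 0.0925 0.7308; -0.4312 -0.0919]  nu=[0.2103, -4.5845]  x^+=[0.1934, -1.3471, -0.3178]  P^+=[0.3784 0.0681 -0.3436; 0.0681 0.1076 -0.1864; -0.3436 -0.1864 1.3291]
step 5: x^-=[0.0858, -1.0936, -0.1637]  P^-=[1.0158 0.0286 -0.7527; 0.0286 0.3272 -0.1971; -0.7527 -0.1971 1.5281]  S=[1.4773 -0.1932; -0.1932 0.4424]  K=[0.6344 -0.1270; 0.0941 0.7278; -0.4397 -0.0709]  nu=[0.2210, -0.6089]  x^+=[0.3033, -1.5159, -0.2176]  P^+=[0.3830 0.0682 -0.3425; 0.0682 0.1063 -0.1762; -0.3425 -0.1762 1.2524]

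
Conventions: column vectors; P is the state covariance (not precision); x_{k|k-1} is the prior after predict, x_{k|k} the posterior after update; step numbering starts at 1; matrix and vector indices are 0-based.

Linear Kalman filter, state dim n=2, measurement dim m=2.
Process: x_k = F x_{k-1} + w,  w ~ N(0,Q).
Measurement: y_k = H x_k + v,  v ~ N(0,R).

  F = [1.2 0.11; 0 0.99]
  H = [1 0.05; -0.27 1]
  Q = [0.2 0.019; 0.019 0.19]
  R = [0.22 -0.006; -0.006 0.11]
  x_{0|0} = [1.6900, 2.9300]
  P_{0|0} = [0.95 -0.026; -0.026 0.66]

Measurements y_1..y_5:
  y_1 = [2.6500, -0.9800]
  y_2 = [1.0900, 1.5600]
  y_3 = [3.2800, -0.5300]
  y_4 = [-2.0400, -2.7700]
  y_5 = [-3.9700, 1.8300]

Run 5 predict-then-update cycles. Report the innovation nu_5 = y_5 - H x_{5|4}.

innov = [-3.7308, 3.7559]

step 1: x^-=[2.3503, 2.9007]  P^-=[1.5691 0.0600; 0.0600 0.8369]  S=[1.7972 -0.3286; -0.3286 1.0289]  K=[0.8604 -0.0787; 0.2151 0.8664]  nu=[0.1547, -3.2461]  x^+=[2.7387, 0.1217]  P^+=[0.1879 0.0369; 0.0369 0.1040]
step 2: x^-=[3.2998, 0.1205]  P^-=[0.4816 0.0742; 0.0742 0.2919]  S=[0.7097 -0.0483; -0.0483 0.3970]  K=[0.6798 -0.0580; 0.1731 0.7059]  nu=[-2.2158, 2.3305]  x^+=[1.6581, 1.3821]  P^+=[0.1484 0.0296; 0.0296 0.0846]
step 3: x^-=[2.1418, 1.3683]  P^-=[0.4226 0.0634; 0.0634 0.2729]  S=[0.6496 -0.0439; -0.0439 0.3795]  K=[0.6515 -0.0582; 0.1655 0.6932]  nu=[1.0698, -1.3200]  x^+=[2.9156, 0.6303]  P^+=[0.1423 0.0281; 0.0281 0.0828]
step 4: x^-=[3.5680, 0.6239]  P^-=[0.4133 0.0614; 0.0614 0.2712]  S=[0.6401 -0.0435; -0.0435 0.3782]  K=[0.6465 -0.0584; 0.1641 0.6922]  nu=[-5.6392, -2.4306]  x^+=[0.0644, -1.9838]  P^+=[0.1412 0.0278; 0.0278 0.0827]
step 5: x^-=[-0.1410, -1.9639]  P^-=[0.4117 0.0610; 0.0610 0.2710]  S=[0.6384 -0.0434; -0.0434 0.3781]  K=[0.6456 -0.0585; 0.1639 0.6921]  nu=[-3.7308, 3.7559]  x^+=[-2.7691, 0.0240]  P^+=[0.1410 0.0278; 0.0278 0.0826]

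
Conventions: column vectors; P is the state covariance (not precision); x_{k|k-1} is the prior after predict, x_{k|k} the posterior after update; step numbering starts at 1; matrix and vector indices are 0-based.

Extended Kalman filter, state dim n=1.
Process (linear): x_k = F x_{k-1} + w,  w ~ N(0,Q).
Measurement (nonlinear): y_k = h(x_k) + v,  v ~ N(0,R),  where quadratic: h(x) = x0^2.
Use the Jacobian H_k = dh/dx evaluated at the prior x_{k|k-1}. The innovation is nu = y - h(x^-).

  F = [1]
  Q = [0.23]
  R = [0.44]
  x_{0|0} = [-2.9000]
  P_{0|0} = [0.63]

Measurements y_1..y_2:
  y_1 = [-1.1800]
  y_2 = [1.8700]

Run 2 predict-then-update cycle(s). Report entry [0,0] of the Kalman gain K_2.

step 1: x^-=[-2.9000]  P^-=[0.8600]  H_jac=[-5.8000]  S=[29.3704]  K=[-0.1698]  nu=[-9.5900]  x^+=[-1.2713]  P^+=[0.0129]
step 2: x^-=[-1.2713]  P^-=[0.2429]  H_jac=[-2.5426]  S=[2.0103]  K=[-0.3072]  nu=[0.2537]  x^+=[-1.3493]  P^+=[0.0532]

K[0,0] = -0.3072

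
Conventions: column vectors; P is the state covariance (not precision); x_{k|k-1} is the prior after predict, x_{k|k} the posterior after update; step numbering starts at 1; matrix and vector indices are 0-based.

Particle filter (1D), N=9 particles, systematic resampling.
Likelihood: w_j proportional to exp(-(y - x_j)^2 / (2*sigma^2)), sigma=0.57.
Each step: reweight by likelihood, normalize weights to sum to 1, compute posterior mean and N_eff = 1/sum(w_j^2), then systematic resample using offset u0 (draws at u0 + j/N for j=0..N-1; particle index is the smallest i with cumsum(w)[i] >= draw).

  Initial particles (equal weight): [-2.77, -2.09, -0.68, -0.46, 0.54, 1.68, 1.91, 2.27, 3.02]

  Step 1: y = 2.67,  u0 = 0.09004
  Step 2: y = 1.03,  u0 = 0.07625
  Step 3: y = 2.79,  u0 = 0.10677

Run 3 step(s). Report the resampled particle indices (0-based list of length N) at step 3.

step 1: w=[0.0000, 0.0000, 0.0000, 0.0000, 0.0004, 0.0986, 0.1833, 0.3485, 0.3692]  mean=2.4220  Neff=3.3216  idx=[5, 6, 7, 7, 7, 8, 8, 8, 8]
step 2: w=[0.4676, 0.2721, 0.0841, 0.0841, 0.0841, 0.0020, 0.0020, 0.0020, 0.0020]  mean=1.9022  Neff=3.1855  idx=[0, 0, 0, 0, 1, 1, 2, 3, 4]
step 3: w=[0.0471, 0.0471, 0.0471, 0.0471, 0.0953, 0.0953, 0.2070, 0.2070, 0.2070]  mean=2.0902  Neff=6.4282  idx=[2, 4, 5, 6, 6, 7, 7, 8, 8]

resampled_idx = [2, 4, 5, 6, 6, 7, 7, 8, 8]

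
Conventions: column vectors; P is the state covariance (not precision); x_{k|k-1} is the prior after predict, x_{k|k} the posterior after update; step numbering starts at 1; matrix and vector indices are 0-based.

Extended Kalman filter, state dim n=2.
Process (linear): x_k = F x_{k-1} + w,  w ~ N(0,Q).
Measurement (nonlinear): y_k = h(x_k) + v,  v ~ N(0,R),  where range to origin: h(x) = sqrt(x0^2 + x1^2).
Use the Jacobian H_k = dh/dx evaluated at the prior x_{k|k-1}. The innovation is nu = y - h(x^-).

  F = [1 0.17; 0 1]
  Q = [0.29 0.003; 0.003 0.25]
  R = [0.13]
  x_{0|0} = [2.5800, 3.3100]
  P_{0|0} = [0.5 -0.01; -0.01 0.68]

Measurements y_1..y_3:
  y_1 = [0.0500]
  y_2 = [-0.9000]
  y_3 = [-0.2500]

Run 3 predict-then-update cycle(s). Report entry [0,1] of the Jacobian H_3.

step 1: x^-=[3.1427, 3.3100]  P^-=[0.8063 0.1086; 0.1086 0.9300]  H_jac=[0.6885 0.7252]  S=[1.1098]  K=[0.5712; 0.6751]  nu=[-4.5143]  x^+=[0.5642, 0.2624]  P^+=[0.4442 -0.3193; -0.3193 0.4242]
step 2: x^-=[0.6088, 0.2624]  P^-=[0.6379 -0.2442; -0.2442 0.6742]  H_jac=[0.9183 0.3959]  S=[0.5960]  K=[0.8206; 0.0715]  nu=[-1.5630]  x^+=[-0.6738, 0.1507]  P^+=[0.2365 -0.2792; -0.2792 0.6712]
step 3: x^-=[-0.6482, 0.1507]  P^-=[0.4510 -0.1621; -0.1621 0.9212]  H_jac=[-0.9740 0.2264]  S=[0.6766]  K=[-0.7035; 0.5416]  nu=[-0.9154]  x^+=[-0.0041, -0.3452]  P^+=[0.1161 0.0957; 0.0957 0.7227]

H_jac[0,1] = 0.2264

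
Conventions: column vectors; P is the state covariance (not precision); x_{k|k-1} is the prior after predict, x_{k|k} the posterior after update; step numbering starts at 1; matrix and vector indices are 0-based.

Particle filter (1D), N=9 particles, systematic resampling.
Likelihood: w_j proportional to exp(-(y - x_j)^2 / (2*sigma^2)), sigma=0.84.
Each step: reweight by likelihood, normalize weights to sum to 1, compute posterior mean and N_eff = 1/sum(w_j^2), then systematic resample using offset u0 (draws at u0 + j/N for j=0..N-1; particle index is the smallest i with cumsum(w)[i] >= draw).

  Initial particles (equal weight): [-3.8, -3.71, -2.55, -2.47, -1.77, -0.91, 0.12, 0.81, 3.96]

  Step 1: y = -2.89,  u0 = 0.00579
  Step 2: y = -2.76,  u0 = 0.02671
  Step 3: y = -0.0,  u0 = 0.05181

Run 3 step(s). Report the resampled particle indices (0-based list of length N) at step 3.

resampled_idx = [3, 4, 4, 5, 6, 6, 7, 8, 8]

step 1: w=[0.1609, 0.1797, 0.2666, 0.2554, 0.1190, 0.0180, 0.0005, 0.0000, 0.0000]  mean=-2.8155  Neff=4.7860  idx=[0, 0, 1, 1, 2, 2, 3, 3, 4]
step 2: w=[0.0737, 0.0737, 0.0837, 0.0837, 0.1537, 0.1537, 0.1494, 0.1494, 0.0792]  mean=-2.8426  Neff=8.1302  idx=[0, 1, 3, 4, 5, 5, 6, 7, 7]
step 3: w=[0.0005, 0.0005, 0.0008, 0.1428, 0.1428, 0.1428, 0.1899, 0.1899, 0.1899]  mean=-2.5067  Neff=5.9044  idx=[3, 4, 4, 5, 6, 6, 7, 8, 8]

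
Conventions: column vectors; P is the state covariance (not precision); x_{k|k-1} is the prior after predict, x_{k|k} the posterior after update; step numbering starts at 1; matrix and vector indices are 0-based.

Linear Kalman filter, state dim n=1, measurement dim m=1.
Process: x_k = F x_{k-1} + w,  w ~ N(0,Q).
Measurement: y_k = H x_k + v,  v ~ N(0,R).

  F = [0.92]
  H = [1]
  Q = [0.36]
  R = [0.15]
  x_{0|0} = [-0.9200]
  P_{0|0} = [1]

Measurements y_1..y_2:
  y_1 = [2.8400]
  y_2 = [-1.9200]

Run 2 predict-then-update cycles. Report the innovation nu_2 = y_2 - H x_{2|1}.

innov = [-4.1577]

step 1: x^-=[-0.8464]  P^-=[1.2064]  S=[1.3564]  K=[0.8894]  nu=[3.6864]  x^+=[2.4323]  P^+=[0.1334]
step 2: x^-=[2.2377]  P^-=[0.4729]  S=[0.6229]  K=[0.7592]  nu=[-4.1577]  x^+=[-0.9188]  P^+=[0.1139]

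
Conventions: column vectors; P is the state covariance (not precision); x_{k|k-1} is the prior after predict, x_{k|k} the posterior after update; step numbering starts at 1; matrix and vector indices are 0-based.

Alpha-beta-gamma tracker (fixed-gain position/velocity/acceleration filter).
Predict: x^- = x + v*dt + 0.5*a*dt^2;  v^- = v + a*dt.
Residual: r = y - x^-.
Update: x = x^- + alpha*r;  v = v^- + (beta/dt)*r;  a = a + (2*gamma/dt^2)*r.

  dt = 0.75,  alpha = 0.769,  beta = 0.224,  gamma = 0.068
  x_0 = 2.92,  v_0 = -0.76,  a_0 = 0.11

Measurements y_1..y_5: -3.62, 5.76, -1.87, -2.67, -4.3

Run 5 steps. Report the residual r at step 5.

resid = -0.5801

step 1: x_pred=2.3809  r=-6.0009  x^+=-2.2338  v^+=-2.4698  a^+=-1.3409
step 2: x_pred=-4.4632  r=10.2232  x^+=3.3984  v^+=-0.4221  a^+=1.1309
step 3: x_pred=3.3999  r=-5.2699  x^+=-0.6527  v^+=-1.1479  a^+=-0.1433
step 4: x_pred=-1.5539  r=-1.1161  x^+=-2.4122  v^+=-1.5887  a^+=-0.4131
step 5: x_pred=-3.7199  r=-0.5801  x^+=-4.1660  v^+=-2.0718  a^+=-0.5534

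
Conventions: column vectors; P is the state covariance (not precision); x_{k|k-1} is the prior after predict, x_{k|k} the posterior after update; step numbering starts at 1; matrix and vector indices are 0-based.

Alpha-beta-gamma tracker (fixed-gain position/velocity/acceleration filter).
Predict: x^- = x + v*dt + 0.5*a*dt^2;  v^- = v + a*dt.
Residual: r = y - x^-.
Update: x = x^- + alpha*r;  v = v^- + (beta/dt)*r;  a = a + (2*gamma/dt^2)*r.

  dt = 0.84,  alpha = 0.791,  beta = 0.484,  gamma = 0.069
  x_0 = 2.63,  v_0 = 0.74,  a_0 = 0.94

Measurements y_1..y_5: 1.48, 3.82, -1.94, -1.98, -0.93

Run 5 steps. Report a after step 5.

a_post = 0.0721

step 1: x_pred=3.5832  r=-2.1032  x^+=1.9196  v^+=0.3177  a^+=0.5287
step 2: x_pred=2.3730  r=1.4470  x^+=3.5176  v^+=1.5956  a^+=0.8117
step 3: x_pred=5.1442  r=-7.0842  x^+=-0.4594  v^+=-1.8045  a^+=-0.5739
step 4: x_pred=-2.1776  r=0.1976  x^+=-2.0213  v^+=-2.1727  a^+=-0.5352
step 5: x_pred=-4.0352  r=3.1052  x^+=-1.5790  v^+=-0.8331  a^+=0.0721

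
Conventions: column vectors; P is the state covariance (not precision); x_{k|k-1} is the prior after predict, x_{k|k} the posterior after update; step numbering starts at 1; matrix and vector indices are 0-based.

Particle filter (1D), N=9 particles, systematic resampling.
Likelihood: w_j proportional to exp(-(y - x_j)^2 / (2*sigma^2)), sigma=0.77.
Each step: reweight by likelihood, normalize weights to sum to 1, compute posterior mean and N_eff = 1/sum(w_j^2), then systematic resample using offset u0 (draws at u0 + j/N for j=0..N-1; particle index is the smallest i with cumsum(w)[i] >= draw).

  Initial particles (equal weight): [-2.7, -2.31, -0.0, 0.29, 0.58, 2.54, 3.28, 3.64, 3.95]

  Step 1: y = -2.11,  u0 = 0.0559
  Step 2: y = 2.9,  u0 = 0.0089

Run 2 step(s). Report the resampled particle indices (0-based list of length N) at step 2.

step 1: w=[0.4271, 0.5538, 0.0134, 0.0045, 0.0013, 0.0000, 0.0000, 0.0000, 0.0000]  mean=-2.4303  Neff=2.0439  idx=[0, 0, 0, 0, 1, 1, 1, 1, 1]
step 2: w=[0.0056, 0.0056, 0.0056, 0.0056, 0.1955, 0.1955, 0.1955, 0.1955, 0.1955]  mean=-2.3187  Neff=5.2278  idx=[1, 4, 5, 5, 6, 6, 7, 7, 8]

resampled_idx = [1, 4, 5, 5, 6, 6, 7, 7, 8]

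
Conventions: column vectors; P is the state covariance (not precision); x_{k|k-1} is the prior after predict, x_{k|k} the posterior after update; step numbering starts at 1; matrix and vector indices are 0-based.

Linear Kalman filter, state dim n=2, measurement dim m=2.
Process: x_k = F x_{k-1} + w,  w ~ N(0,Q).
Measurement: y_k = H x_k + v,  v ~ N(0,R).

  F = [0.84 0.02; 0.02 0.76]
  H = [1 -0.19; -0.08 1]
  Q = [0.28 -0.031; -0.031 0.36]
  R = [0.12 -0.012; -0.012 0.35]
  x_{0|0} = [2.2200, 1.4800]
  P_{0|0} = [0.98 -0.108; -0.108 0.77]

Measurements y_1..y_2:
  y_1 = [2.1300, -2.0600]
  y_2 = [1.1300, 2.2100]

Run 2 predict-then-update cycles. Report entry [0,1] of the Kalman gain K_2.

step 1: x^-=[1.8944, 1.1692]  P^-=[0.9682 -0.0718; -0.0718 0.8019]  S=[1.1444 -0.3147; -0.3147 1.1695]  K=[0.8886 0.1115; -0.0065 0.6888]  nu=[0.4577, -3.0776]  x^+=[1.9581, -0.9536]  P^+=[0.1124 0.0373; 0.0373 0.2441]
step 2: x^-=[1.6257, -0.6856]  P^-=[0.3607 -0.0015; -0.0015 0.5022]  S=[0.4994 -0.1378; -0.1378 0.8548]  K=[0.7462 0.0848; -0.0334 0.5823]  nu=[-0.6260, 3.0256]  x^+=[1.4151, 1.0971]  P^+=[0.0939 0.0282; 0.0282 0.2065]

K[0,1] = 0.0848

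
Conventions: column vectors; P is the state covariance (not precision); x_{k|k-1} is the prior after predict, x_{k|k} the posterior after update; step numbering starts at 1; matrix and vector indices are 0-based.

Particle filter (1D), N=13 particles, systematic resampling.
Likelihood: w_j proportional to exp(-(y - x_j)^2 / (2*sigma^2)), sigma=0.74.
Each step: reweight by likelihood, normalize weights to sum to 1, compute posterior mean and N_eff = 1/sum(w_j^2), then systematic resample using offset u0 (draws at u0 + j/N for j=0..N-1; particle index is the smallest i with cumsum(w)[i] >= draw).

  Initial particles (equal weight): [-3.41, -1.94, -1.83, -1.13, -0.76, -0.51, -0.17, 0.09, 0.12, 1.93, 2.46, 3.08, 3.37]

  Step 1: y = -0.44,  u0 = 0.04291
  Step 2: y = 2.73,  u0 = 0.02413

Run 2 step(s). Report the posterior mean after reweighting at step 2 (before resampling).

post_mean = 0.0584

step 1: w=[0.0001, 0.0241, 0.0322, 0.1217, 0.1712, 0.1871, 0.1759, 0.1454, 0.1412, 0.0011, 0.0001, 0.0000, 0.0000]  mean=-0.4664  Neff=6.5468  idx=[2, 3, 4, 4, 5, 5, 5, 6, 6, 7, 7, 8, 8]
step 2: w=[0.0000, 0.0001, 0.0017, 0.0017, 0.0080, 0.0080, 0.0080, 0.0539, 0.0539, 0.2007, 0.2007, 0.2317, 0.2317]  mean=0.0584  Neff=5.1579  idx=[6, 8, 9, 9, 9, 10, 10, 11, 11, 11, 12, 12, 12]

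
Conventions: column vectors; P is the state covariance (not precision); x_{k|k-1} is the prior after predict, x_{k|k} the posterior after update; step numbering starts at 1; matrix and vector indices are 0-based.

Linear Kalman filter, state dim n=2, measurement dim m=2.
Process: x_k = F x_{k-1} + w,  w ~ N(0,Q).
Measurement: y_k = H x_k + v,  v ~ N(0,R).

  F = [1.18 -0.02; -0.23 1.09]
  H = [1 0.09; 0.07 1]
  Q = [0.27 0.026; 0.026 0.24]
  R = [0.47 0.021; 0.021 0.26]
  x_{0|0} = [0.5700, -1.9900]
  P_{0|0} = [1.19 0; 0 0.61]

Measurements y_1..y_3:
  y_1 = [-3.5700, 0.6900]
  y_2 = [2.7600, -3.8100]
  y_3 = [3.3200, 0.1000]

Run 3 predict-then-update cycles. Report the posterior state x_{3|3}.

x_post = [2.3159, -1.1201]

step 1: x^-=[0.7124, -2.3002]  P^-=[1.9272 -0.3103; -0.3103 1.0277]  S=[2.3497 -0.0638; -0.0638 1.2537]  K=[0.8056 -0.0989; -0.0710 0.7988]  nu=[-4.0754, 2.9403]  x^+=[-2.8615, 0.3378]  P^+=[0.3798 -0.0354; -0.0354 0.2087]
step 2: x^-=[-3.3834, 1.0264]  P^-=[0.8005 -0.1273; -0.1273 0.5257]  S=[1.2519 -0.0037; -0.0037 0.7718]  K=[0.6300 -0.0893; -0.0619 0.6693]  nu=[6.0510, -4.5995]  x^+=[0.8396, -2.4266]  P^+=[0.2970 -0.0308; -0.0308 0.1749]
step 3: x^-=[1.0392, -2.8381]  P^-=[0.6851 -0.0981; -0.0981 0.4789]  S=[1.1413 0.0133; 0.0133 0.7285]  K=[0.5935 -0.0797; -0.0558 0.6490]  nu=[2.5362, 2.8653]  x^+=[2.3159, -1.1201]  P^+=[0.2798 -0.0278; -0.0278 0.1695]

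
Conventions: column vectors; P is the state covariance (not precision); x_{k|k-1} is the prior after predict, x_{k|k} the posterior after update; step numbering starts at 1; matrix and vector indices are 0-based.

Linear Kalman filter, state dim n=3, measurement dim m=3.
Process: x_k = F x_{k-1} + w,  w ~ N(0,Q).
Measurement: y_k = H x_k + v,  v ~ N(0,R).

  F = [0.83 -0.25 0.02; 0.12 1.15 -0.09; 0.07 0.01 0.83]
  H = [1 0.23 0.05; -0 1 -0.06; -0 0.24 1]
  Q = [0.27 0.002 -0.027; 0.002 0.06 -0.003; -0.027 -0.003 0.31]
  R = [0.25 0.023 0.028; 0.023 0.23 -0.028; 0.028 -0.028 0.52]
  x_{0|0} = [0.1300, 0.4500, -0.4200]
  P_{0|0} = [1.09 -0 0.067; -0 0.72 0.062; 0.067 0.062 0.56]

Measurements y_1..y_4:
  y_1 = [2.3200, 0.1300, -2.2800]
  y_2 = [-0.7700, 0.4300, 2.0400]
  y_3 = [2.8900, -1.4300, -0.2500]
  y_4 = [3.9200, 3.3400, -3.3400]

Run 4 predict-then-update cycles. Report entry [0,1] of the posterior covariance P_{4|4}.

step 1: x^-=[-0.0130, 0.5709, -0.3350]  P^-=[1.0677 -0.0995 0.0772; -0.0995 1.0182 0.0380; 0.0772 0.0380 0.7100]  S=[1.3362 0.1523 0.1822; 0.1523 1.2461 0.2112; 0.1822 0.2112 1.3069]  K=[0.8108 -0.1752 -0.0439; -0.0009 0.8006 0.0868; 0.0257 -0.1023 0.5632]  nu=[2.2184, -0.4610, -2.0820]  x^+=[1.9580, 0.0192, -1.4033]  P^+=[0.2015 -0.0198 0.0095; -0.0198 0.1805 -0.0206; 0.0095 -0.0206 0.3014]
step 2: x^-=[1.5922, 0.3834, -1.0275]  P^-=[0.4290 -0.0503 0.0003; -0.0503 0.3026 -0.0421; 0.0003 -0.0421 0.5194]  S=[0.6722 0.0392 0.0487; 0.0392 0.5395 -0.0281; 0.0487 -0.0281 1.0366]  K=[0.6325 -0.1416 -0.0449; -0.0109 0.5687 0.0453; -0.0043 -0.1101 0.4885]  nu=[-2.3990, -0.0150, 2.9755]  x^+=[-0.0566, 0.5358, 0.4381]  P^+=[0.1573 -0.0166 0.0023; -0.0166 0.1279 -0.0234; 0.0023 -0.0234 0.2626]
step 3: x^-=[-0.1722, 0.5699, 0.3650]  P^-=[0.3937 -0.0362 -0.0072; -0.0362 0.2337 -0.0432; -0.0072 -0.0432 0.4915]  S=[0.6389 0.0380 0.0391; 0.0380 0.4707 -0.0440; 0.0391 -0.0440 1.0042]  K=[0.6131 -0.1296 -0.0454; -0.0081 0.5060 0.0353; -0.0110 -0.1092 0.4748]  nu=[2.9129, -1.9780, -0.7518]  x^+=[1.9041, -0.4811, 0.1922]  P^+=[0.1523 -0.0144 0.0006; -0.0144 0.1138 -0.0234; 0.0006 -0.0234 0.2552]
step 4: x^-=[1.7045, -0.3420, 0.2880]  P^-=[0.3884 -0.0304 -0.0088; -0.0304 0.2156 -0.0429; -0.0088 -0.0429 0.4863]  S=[0.6351 0.0397 0.0378; 0.0397 0.4525 -0.0477; 0.0378 -0.0477 0.9981]  K=[0.6102 -0.1244 -0.0451; -0.0055 0.4861 0.0323; -0.0124 -0.1084 0.4722]  nu=[2.2797, 3.6993, -3.5459]  x^+=[2.7957, 1.3289, -1.8154]  P^+=[0.1515 -0.0133 0.0003; -0.0133 0.1094 -0.0232; 0.0003 -0.0232 0.2538]

P_post[0,1] = -0.0133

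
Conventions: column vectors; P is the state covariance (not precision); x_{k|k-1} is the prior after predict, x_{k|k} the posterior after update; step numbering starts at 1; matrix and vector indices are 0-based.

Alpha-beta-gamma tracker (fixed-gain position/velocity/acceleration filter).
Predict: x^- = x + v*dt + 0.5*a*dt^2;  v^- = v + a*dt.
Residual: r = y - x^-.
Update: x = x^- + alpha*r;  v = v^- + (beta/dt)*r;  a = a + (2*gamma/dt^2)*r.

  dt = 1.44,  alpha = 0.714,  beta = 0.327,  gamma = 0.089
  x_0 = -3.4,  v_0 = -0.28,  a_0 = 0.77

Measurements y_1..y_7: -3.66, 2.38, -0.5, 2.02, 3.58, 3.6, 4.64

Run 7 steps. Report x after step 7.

x_post = 4.9445

step 1: x_pred=-3.0049  r=-0.6551  x^+=-3.4726  v^+=0.6800  a^+=0.7138
step 2: x_pred=-1.7534  r=4.1334  x^+=1.1979  v^+=2.6465  a^+=1.0686
step 3: x_pred=6.1167  r=-6.6167  x^+=1.3924  v^+=2.6827  a^+=0.5006
step 4: x_pred=5.7744  r=-3.7544  x^+=3.0938  v^+=2.5510  a^+=0.1783
step 5: x_pred=6.9520  r=-3.3720  x^+=4.5444  v^+=2.0420  a^+=-0.1111
step 6: x_pred=7.3696  r=-3.7696  x^+=4.6781  v^+=1.0259  a^+=-0.4347
step 7: x_pred=5.7047  r=-1.0647  x^+=4.9445  v^+=0.1581  a^+=-0.5261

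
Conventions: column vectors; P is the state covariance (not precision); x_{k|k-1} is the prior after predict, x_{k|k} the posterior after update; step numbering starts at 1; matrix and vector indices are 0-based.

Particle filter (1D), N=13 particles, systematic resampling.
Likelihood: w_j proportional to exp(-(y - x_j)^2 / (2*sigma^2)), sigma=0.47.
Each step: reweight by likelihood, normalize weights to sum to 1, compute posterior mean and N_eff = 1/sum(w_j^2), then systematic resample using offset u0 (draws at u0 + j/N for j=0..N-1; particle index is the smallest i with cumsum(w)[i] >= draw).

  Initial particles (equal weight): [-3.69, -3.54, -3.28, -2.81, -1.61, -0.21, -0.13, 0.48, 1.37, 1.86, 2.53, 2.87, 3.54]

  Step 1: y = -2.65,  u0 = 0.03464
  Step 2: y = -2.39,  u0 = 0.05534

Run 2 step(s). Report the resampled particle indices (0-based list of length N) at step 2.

step 1: w=[0.0511, 0.0985, 0.2409, 0.5583, 0.0511, 0.0000, 0.0000, 0.0000, 0.0000, 0.0000, 0.0000, 0.0000, 0.0000]  mean=-2.9788  Neff=2.5996  idx=[0, 1, 2, 2, 2, 3, 3, 3, 3, 3, 3, 3, 4]
step 2: w=[0.0040, 0.0091, 0.0302, 0.0302, 0.0302, 0.1215, 0.1215, 0.1215, 0.1215, 0.1215, 0.1215, 0.1215, 0.0457]  mean=-2.8078  Neff=9.2321  idx=[3, 5, 5, 6, 7, 7, 8, 9, 9, 10, 10, 11, 12]

resampled_idx = [3, 5, 5, 6, 7, 7, 8, 9, 9, 10, 10, 11, 12]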